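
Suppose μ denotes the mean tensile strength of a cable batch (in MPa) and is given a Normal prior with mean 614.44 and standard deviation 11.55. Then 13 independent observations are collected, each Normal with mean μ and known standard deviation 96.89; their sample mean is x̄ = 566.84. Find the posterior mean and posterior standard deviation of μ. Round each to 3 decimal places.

With known σ, the Normal prior is conjugate. Weight on the data is w = (n/σ²)/(n/σ² + 1/τ₀²) = 0.00138479/(0.00138479+0.00749611) = 0.15593.
Posterior mean = w·x̄ + (1−w)·μ₀ = 0.15593·566.84 + 0.84407·614.44 = 607.018. Posterior variance = 1/(0.00138479+0.00749611) = 112.601, so SD = 10.611.

Posterior mean ≈ 607.018; posterior SD ≈ 10.611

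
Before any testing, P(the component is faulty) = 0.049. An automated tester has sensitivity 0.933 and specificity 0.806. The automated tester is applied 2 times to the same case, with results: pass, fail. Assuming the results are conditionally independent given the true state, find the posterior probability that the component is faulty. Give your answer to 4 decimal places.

Let H be the event that the component is faulty; start with P(H) = 0.049. P('fail'|H) = 0.933, P('fail'|¬H) = 0.194.
Update on result 1 ('pass'): P(H) ← 0.067·0.0490 / (0.067·0.0490 + 0.806·0.9510) = 0.0032830/0.76979 = 0.0043.
Update on result 2 ('fail'): P(H) ← 0.933·0.0043 / (0.933·0.0043 + 0.194·0.9957) = 0.0039791/0.19715 = 0.0202.

Posterior P(H) ≈ 0.0202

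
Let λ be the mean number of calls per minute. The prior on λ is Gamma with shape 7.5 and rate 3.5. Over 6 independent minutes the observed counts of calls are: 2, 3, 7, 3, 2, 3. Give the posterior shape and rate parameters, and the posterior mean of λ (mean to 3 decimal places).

Total count ∑xᵢ = 20 over n = 6 minutes.
Gamma is conjugate to the Poisson likelihood: posterior is Gamma(shape = 7.5+20 = 27.5, rate = 3.5+6 = 9.5).
Posterior mean = shape/rate = 27.5/9.5 = 2.895.

Posterior: Gamma(shape=27.5, rate=9.5); mean ≈ 2.895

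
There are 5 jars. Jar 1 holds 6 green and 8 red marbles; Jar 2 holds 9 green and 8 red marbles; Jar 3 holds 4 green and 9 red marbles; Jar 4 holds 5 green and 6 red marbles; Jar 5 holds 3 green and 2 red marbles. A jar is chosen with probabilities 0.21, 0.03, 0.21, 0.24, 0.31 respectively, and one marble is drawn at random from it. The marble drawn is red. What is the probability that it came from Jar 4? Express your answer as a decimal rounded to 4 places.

Posterior probability ≈ 0.2450

P(red|Jar 1) = 0.5714; P(red|Jar 2) = 0.4706; P(red|Jar 3) = 0.6923; P(red|Jar 4) = 0.5455; P(red|Jar 5) = 0.4.
Prior × likelihood for each source: 0.21·0.5714=0.1200, 0.03·0.4706=0.01412, 0.21·0.6923=0.1454, 0.24·0.5455=0.1309, 0.31·0.4=0.1240. Summing gives P(red) = 0.53441.
P(Jar 4 | red) = 0.1309 / 0.53441 = 0.2450.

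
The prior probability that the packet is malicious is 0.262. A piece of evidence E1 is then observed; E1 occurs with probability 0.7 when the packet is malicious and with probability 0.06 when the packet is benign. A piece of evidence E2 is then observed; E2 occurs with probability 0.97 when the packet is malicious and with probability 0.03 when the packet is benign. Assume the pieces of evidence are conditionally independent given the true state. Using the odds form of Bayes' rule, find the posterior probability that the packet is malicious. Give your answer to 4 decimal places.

Posterior probability ≈ 0.9926

Prior odds = 0.262/(1−0.262) = 0.35501. In log-odds, ln(0.35501) = -1.0356.
Add log likelihood ratios: ln(11.667) + ln(32.333) = 5.9328.
Posterior log-odds = 4.8972, so posterior odds = exp(4.8972) = 133.92. Converting, P(H|E) = 133.92/134.92 = 0.9926.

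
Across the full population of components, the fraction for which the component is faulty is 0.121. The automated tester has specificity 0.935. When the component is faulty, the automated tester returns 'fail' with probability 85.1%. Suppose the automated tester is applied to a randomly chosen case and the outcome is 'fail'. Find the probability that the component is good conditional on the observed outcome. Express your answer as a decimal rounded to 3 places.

P(¬H | E) ≈ 0.357

Write H for 'the component is faulty'. Prior odds H:¬H = 0.121/0.879 = 0.13766. For the 'fail' outcome, the likelihood ratio is 0.851/0.065 = 13.092.
Posterior odds = 0.13766 × 13.092 = 1.8022, so P(H|E) = 1.8022/(1+1.8022) = 0.643. Then P(¬H|E) = 1 − 0.643 = 0.357.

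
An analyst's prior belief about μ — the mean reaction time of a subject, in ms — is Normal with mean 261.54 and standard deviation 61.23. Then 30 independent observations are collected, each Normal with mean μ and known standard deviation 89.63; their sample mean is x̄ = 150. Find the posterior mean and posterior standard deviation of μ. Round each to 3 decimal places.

With known σ, the Normal prior is conjugate. Weight on the data is w = (n/σ²)/(n/σ² + 1/τ₀²) = 0.00373435/(0.00373435+0.00026673) = 0.93334.
Posterior mean = w·x̄ + (1−w)·μ₀ = 0.93334·150 + 0.066665·261.54 = 157.436. Posterior variance = 1/(0.00373435+0.00026673) = 249.933, so SD = 15.809.

Posterior mean ≈ 157.436; posterior SD ≈ 15.809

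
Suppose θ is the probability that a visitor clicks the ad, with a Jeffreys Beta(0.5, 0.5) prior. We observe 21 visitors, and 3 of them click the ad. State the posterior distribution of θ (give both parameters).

Posterior: Beta(3.5, 18.5)

Observing 3 successes and 18 failures updates Beta(0.5, 0.5) by adding the success and failure counts to the two shape parameters: α = 0.5+3 = 3.5, β = 0.5+18 = 18.5.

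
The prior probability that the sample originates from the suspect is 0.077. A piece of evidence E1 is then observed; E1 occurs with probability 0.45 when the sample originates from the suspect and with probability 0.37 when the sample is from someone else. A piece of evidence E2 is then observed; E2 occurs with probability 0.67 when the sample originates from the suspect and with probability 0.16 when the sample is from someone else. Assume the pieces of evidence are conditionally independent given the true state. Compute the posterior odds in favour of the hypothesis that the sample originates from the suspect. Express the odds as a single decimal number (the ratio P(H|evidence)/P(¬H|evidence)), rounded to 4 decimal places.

Prior odds = 0.077/(1−0.077) = 0.083424. In log-odds, ln(0.083424) = -2.4838.
Add log likelihood ratios: ln(1.2162) + ln(4.1875) = 1.6278.
Posterior log-odds = -0.85598, so posterior odds = exp(-0.85598) = 0.42487.

Posterior odds ≈ 0.4249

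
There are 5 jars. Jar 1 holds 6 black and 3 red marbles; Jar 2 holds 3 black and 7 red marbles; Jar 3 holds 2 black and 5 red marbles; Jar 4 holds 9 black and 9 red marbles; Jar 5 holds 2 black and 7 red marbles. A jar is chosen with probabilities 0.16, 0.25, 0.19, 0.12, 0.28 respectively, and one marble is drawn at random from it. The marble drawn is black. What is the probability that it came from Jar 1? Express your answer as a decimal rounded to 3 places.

Tabulate prior·likelihood by source: [1] prior 0.16, lik 0.6667, product 0.1067; [2] prior 0.25, lik 0.3, product 0.07500; [3] prior 0.19, lik 0.2857, product 0.05429; [4] prior 0.12, lik 0.5, product 0.06000; [5] prior 0.28, lik 0.2222, product 0.06222.
Normalizing constant = 0.35817; the posterior for Jar 1 is its product over the sum, 0.1067/0.35817 = 0.298.

Posterior probability ≈ 0.298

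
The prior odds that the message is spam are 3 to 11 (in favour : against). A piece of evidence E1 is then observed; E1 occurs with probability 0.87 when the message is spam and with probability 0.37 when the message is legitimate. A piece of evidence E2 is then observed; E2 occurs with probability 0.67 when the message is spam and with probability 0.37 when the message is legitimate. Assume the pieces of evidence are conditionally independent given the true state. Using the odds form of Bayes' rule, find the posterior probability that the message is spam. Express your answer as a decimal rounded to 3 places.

Prior odds = 3/11 = 0.27273.
Likelihood ratio for E1 = 0.87/0.37 = 2.3514.
Likelihood ratio for E2 = 0.67/0.37 = 1.8108.
Posterior odds = prior odds × LR₁ × LR₂ = 1.1612.
Posterior probability = odds/(1+odds) = 1.1612/2.1612 = 0.537.

Posterior probability ≈ 0.537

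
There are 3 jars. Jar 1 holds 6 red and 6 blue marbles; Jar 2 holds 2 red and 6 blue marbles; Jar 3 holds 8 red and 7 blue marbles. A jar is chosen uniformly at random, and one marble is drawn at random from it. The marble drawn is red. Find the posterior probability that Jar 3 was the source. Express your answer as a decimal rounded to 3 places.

Posterior probability ≈ 0.416

Tabulate prior·likelihood by source: [1] prior 0.333333, lik 0.5, product 0.1667; [2] prior 0.333333, lik 0.25, product 0.08333; [3] prior 0.333333, lik 0.5333, product 0.1778.
Normalizing constant = 0.42778; the posterior for Jar 3 is its product over the sum, 0.1778/0.42778 = 0.416.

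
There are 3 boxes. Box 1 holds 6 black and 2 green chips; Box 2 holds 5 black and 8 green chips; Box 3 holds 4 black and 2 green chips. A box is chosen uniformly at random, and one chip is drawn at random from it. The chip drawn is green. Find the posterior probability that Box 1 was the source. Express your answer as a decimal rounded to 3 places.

P(green|Box 1) = 0.25; P(green|Box 2) = 0.6154; P(green|Box 3) = 0.3333.
Prior × likelihood for each source: 0.333333·0.25=0.08333, 0.333333·0.6154=0.2051, 0.333333·0.3333=0.1111. Summing gives P(green) = 0.39957.
P(Box 1 | green) = 0.08333 / 0.39957 = 0.209.

Posterior probability ≈ 0.209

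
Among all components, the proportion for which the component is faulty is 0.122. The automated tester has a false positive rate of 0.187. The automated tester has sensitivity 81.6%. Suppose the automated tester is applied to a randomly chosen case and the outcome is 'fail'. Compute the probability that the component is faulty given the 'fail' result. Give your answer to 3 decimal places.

P(H | E) ≈ 0.377

Let H be the event that the component is faulty. P(H) = 0.122, so P(¬H) = 0.878. With E the 'fail' result, P(E|H) = 0.816 and P(E|¬H) = 0.187.
P(E) = 0.816·0.122 + 0.187·0.878 = 0.099552 + 0.16419 = 0.26374.
By Bayes' theorem, P(H|E) = 0.099552 / 0.26374 = 0.377.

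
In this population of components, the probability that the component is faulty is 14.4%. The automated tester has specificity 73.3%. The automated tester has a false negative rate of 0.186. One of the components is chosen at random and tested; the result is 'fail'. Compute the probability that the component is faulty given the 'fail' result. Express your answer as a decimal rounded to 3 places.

Write H for 'the component is faulty'. Prior odds H:¬H = 0.144/0.856 = 0.16822. For the 'fail' outcome, the likelihood ratio is 0.814/0.267 = 3.0487.
Posterior odds = 0.16822 × 3.0487 = 0.51286, so P(H|E) = 0.51286/(1+0.51286) = 0.339.

P(H | E) ≈ 0.339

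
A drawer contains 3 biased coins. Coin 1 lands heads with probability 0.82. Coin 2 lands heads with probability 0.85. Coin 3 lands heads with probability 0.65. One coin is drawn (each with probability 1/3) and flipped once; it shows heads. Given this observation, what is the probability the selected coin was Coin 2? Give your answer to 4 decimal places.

Tabulate prior·likelihood by source: [1] prior 0.333333, lik 0.82, product 0.2733; [2] prior 0.333333, lik 0.85, product 0.2833; [3] prior 0.333333, lik 0.65, product 0.2167.
Normalizing constant = 0.77333; the posterior for Coin 2 is its product over the sum, 0.2833/0.77333 = 0.3664.

Posterior probability ≈ 0.3664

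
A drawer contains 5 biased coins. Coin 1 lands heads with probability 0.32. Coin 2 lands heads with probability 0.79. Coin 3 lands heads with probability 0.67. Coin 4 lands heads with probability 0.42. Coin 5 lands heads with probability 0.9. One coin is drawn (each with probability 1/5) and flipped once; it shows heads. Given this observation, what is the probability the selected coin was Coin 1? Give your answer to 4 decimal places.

Posterior probability ≈ 0.1032

Tabulate prior·likelihood by source: [1] prior 0.2, lik 0.32, product 0.06400; [2] prior 0.2, lik 0.79, product 0.1580; [3] prior 0.2, lik 0.67, product 0.1340; [4] prior 0.2, lik 0.42, product 0.08400; [5] prior 0.2, lik 0.9, product 0.1800.
Normalizing constant = 0.62000; the posterior for Coin 1 is its product over the sum, 0.06400/0.62000 = 0.1032.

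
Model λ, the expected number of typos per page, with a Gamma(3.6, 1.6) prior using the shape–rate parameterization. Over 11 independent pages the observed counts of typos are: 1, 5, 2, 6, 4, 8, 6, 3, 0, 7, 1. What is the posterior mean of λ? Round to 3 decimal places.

Posterior mean ≈ 3.698

Total count ∑xᵢ = 43 over n = 11 pages.
Gamma is conjugate to the Poisson likelihood: posterior is Gamma(shape = 3.6+43 = 46.6, rate = 1.6+11 = 12.6).
Posterior mean = shape/rate = 46.6/12.6 = 3.698.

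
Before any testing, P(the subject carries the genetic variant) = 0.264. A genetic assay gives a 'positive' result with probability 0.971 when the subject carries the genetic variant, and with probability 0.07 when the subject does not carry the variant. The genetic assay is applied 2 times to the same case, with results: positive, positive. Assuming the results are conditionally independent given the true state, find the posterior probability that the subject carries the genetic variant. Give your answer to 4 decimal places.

With H the event that the subject carries the genetic variant, the joint likelihood of the observed sequence is P(data|H) = 0.971·0.971 = 0.94284 and P(data|¬H) = 0.07·0.07 = 0.0049000.
Bayes: P(H|data) = 0.264·0.94284 / (0.264·0.94284 + 0.736·0.0049000) = 0.24891/0.25252 = 0.9857.

Posterior P(H) ≈ 0.9857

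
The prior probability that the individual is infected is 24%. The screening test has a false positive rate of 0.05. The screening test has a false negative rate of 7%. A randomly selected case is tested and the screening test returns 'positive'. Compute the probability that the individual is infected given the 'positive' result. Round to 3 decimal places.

Let H be the event that the individual is infected. P(H) = 0.24, so P(¬H) = 0.76. With E the 'positive' result, P(E|H) = 0.93 and P(E|¬H) = 0.05.
P(E) = 0.93·0.24 + 0.05·0.76 = 0.22320 + 0.038000 = 0.26120.
By Bayes' theorem, P(H|E) = 0.22320 / 0.26120 = 0.855.

P(H | E) ≈ 0.855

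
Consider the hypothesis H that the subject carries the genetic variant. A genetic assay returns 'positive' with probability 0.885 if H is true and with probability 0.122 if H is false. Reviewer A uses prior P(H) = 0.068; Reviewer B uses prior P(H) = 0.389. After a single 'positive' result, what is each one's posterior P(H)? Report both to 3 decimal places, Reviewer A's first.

The likelihood ratio for a 'positive' result is 0.885/0.122 = 7.2541.
Reviewer A: prior odds 0.068/0.932 = 0.072961; posterior odds 0.52927; posterior probability 0.346.
Reviewer B: prior odds 0.389/0.611 = 0.63666; posterior odds 4.6184; posterior probability 0.822.

Reviewer A: 0.346; Reviewer B: 0.822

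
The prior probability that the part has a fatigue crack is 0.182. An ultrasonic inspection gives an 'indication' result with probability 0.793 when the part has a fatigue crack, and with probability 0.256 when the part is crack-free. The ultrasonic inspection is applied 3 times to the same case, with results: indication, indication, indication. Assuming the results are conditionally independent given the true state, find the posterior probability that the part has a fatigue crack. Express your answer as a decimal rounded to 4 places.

Let H be the event that the part has a fatigue crack; start with P(H) = 0.182. P('indication'|H) = 0.793, P('indication'|¬H) = 0.256.
Update on result 1 ('indication'): P(H) ← 0.793·0.1820 / (0.793·0.1820 + 0.256·0.8180) = 0.14433/0.35373 = 0.4080.
Update on result 2 ('indication'): P(H) ← 0.793·0.4080 / (0.793·0.4080 + 0.256·0.5920) = 0.32355/0.47510 = 0.6810.
Update on result 3 ('indication'): P(H) ← 0.793·0.6810 / (0.793·0.6810 + 0.256·0.3190) = 0.54004/0.62170 = 0.8687.

Posterior P(H) ≈ 0.8687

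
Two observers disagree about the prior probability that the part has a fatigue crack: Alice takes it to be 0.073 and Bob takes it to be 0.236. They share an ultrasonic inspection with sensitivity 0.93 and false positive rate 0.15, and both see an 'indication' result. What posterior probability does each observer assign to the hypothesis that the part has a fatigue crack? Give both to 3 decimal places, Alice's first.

Alice: 0.328; Bob: 0.657

The likelihood ratio for an 'indication' result is 0.93/0.15 = 6.2000.
Alice: prior odds 0.073/0.927 = 0.078749; posterior odds 0.48824; posterior probability 0.328.
Bob: prior odds 0.236/0.764 = 0.30890; posterior odds 1.9152; posterior probability 0.657.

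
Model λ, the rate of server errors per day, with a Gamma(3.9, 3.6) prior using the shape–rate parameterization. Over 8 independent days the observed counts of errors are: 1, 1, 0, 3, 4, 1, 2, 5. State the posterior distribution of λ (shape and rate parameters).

The Poisson likelihood adds the total count to the shape and the number of exposure periods to the rate. Here ∑xᵢ = 17 and n = 8, so shape 3.9→20.9 and rate 3.6→11.6.

Posterior: Gamma(shape=20.9, rate=11.6)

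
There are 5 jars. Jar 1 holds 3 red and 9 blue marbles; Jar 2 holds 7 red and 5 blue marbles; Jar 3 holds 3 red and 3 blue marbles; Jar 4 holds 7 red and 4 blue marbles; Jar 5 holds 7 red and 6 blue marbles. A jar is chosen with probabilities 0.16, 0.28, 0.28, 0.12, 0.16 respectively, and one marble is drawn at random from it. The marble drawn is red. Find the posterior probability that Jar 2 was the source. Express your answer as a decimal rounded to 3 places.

Tabulate prior·likelihood by source: [1] prior 0.16, lik 0.25, product 0.04000; [2] prior 0.28, lik 0.5833, product 0.1633; [3] prior 0.28, lik 0.5, product 0.1400; [4] prior 0.12, lik 0.6364, product 0.07636; [5] prior 0.16, lik 0.5385, product 0.08615.
Normalizing constant = 0.50585; the posterior for Jar 2 is its product over the sum, 0.1633/0.50585 = 0.323.

Posterior probability ≈ 0.323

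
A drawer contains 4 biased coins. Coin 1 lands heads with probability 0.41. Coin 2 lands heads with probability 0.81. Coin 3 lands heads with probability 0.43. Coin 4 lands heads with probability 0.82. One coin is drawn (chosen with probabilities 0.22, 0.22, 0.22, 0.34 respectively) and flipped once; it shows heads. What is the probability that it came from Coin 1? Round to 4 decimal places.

Posterior probability ≈ 0.1405

P(heads|C1) = 0.41; P(heads|C2) = 0.81; P(heads|C3) = 0.43; P(heads|C4) = 0.82.
Prior × likelihood for each source: 0.22·0.41=0.09020, 0.22·0.81=0.1782, 0.22·0.43=0.09460, 0.34·0.82=0.2788. Summing gives P(heads) = 0.64180.
P(Coin 1 | heads) = 0.09020 / 0.64180 = 0.1405.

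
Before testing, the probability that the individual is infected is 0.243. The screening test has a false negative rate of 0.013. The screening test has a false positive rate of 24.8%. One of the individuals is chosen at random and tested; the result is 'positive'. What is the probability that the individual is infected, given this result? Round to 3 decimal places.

P(H | E) ≈ 0.561

Write H for 'the individual is infected'. Prior odds H:¬H = 0.243/0.757 = 0.32100. For the 'positive' outcome, the likelihood ratio is 0.987/0.248 = 3.9798.
Posterior odds = 0.32100 × 3.9798 = 1.2775, so P(H|E) = 1.2775/(1+1.2775) = 0.561.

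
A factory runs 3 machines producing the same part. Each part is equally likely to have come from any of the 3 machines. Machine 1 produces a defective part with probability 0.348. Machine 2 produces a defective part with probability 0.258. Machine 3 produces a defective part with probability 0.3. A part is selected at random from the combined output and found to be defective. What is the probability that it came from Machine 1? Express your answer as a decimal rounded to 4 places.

Posterior probability ≈ 0.3841

Tabulate prior·likelihood by source: [1] prior 0.333333, lik 0.348, product 0.1160; [2] prior 0.333333, lik 0.258, product 0.08600; [3] prior 0.333333, lik 0.3, product 0.1000.
Normalizing constant = 0.30200; the posterior for Machine 1 is its product over the sum, 0.1160/0.30200 = 0.3841.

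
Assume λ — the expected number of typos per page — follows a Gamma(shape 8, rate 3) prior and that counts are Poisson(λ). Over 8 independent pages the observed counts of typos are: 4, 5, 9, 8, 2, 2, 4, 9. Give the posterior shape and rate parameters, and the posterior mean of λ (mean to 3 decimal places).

Total count ∑xᵢ = 43 over n = 8 pages.
Gamma is conjugate to the Poisson likelihood: posterior is Gamma(shape = 8+43 = 51, rate = 3+8 = 11).
E[λ | data] = 51/11 = 4.636.

Posterior: Gamma(shape=51, rate=11); mean ≈ 4.636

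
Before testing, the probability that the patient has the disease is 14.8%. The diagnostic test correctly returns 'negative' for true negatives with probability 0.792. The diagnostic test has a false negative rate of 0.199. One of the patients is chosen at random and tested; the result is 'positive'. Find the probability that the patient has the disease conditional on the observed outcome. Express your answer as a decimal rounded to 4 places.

P(H | E) ≈ 0.4008

Let H be the event that the patient has the disease. P(H) = 0.148, so P(¬H) = 0.852. With E the 'positive' result, P(E|H) = 0.801 and P(E|¬H) = 0.208.
P(E) = 0.801·0.148 + 0.208·0.852 = 0.11855 + 0.17722 = 0.29576.
By Bayes' theorem, P(H|E) = 0.11855 / 0.29576 = 0.4008.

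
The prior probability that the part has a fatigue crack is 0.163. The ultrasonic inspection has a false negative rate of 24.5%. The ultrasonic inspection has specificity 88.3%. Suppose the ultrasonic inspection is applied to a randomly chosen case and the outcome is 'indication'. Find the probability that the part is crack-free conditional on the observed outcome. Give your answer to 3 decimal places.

P(¬H | E) ≈ 0.443

Let H be the event that the part has a fatigue crack. P(H) = 0.163, so P(¬H) = 0.837. With E the 'indication' result, P(E|H) = 0.755 and P(E|¬H) = 0.117.
P(E) = 0.755·0.163 + 0.117·0.837 = 0.12307 + 0.097929 = 0.22099.
By Bayes' theorem, P(H|E) = 0.12307 / 0.22099 = 0.557. Hence P(¬H|E) = 1 − 0.557 = 0.443.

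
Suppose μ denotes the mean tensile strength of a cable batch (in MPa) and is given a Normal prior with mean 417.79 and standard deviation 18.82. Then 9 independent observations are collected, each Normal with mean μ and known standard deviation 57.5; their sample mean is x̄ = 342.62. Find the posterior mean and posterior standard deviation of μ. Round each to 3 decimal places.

Posterior mean ≈ 380.891; posterior SD ≈ 13.429

With known σ, the Normal prior is conjugate. Weight on the data is w = (n/σ²)/(n/σ² + 1/τ₀²) = 0.00272212/(0.00272212+0.00282332) = 0.49087.
Posterior mean = w·x̄ + (1−w)·μ₀ = 0.49087·342.62 + 0.50913·417.79 = 380.891. Posterior variance = 1/(0.00272212+0.00282332) = 180.328, so SD = 13.429.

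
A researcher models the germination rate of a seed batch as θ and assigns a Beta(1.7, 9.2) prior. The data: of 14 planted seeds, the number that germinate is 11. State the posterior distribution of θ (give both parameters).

Posterior: Beta(12.7, 12.2)

Observing 11 successes and 3 failures updates Beta(1.7, 9.2) by adding the success and failure counts to the two shape parameters: α = 1.7+11 = 12.7, β = 9.2+3 = 12.2.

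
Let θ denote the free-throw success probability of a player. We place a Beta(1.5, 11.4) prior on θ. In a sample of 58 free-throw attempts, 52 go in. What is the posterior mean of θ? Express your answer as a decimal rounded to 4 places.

Posterior mean ≈ 0.7546

The binomial likelihood is conjugate to the Beta prior: with 52 successes and 6 failures, the posterior is Beta(1.5+52, 11.4+6) = Beta(53.5, 17.4).
Posterior mean = α/(α+β) = 53.5/70.9 = 0.7546.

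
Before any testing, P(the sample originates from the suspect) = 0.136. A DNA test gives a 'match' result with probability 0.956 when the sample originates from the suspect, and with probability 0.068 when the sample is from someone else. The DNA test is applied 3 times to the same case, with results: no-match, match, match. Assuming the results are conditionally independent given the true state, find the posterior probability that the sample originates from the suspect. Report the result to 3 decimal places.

With H the event that the sample originates from the suspect, the joint likelihood of the observed sequence is P(data|H) = 0.044·0.956·0.956 = 0.040213 and P(data|¬H) = 0.932·0.068·0.068 = 0.0043096.
Bayes: P(H|data) = 0.136·0.040213 / (0.136·0.040213 + 0.864·0.0043096) = 0.0054690/0.0091925 = 0.5949.

Posterior P(H) ≈ 0.595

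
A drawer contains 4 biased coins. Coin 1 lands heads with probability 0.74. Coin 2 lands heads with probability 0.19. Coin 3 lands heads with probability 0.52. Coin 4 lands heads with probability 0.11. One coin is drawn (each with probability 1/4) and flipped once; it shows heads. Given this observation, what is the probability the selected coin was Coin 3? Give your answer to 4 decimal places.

Posterior probability ≈ 0.3333

Tabulate prior·likelihood by source: [1] prior 0.25, lik 0.74, product 0.1850; [2] prior 0.25, lik 0.19, product 0.04750; [3] prior 0.25, lik 0.52, product 0.1300; [4] prior 0.25, lik 0.11, product 0.02750.
Normalizing constant = 0.39000; the posterior for Coin 3 is its product over the sum, 0.1300/0.39000 = 0.3333.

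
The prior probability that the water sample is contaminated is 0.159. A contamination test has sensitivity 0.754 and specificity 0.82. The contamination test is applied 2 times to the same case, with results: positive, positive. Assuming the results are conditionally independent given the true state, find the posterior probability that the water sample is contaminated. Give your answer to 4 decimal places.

Let H be the event that the water sample is contaminated; start with P(H) = 0.159. P('positive'|H) = 0.754, P('positive'|¬H) = 0.18.
Update on result 1 ('positive'): P(H) ← 0.754·0.1590 / (0.754·0.1590 + 0.18·0.8410) = 0.11989/0.27127 = 0.4419.
Update on result 2 ('positive'): P(H) ← 0.754·0.4419 / (0.754·0.4419 + 0.18·0.5581) = 0.33323/0.43368 = 0.7684.

Posterior P(H) ≈ 0.7684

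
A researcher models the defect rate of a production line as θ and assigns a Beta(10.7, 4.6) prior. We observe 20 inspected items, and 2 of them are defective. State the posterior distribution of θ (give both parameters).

Posterior: Beta(12.7, 22.6)

Observing 2 successes and 18 failures updates Beta(10.7, 4.6) by adding the success and failure counts to the two shape parameters: α = 10.7+2 = 12.7, β = 4.6+18 = 22.6.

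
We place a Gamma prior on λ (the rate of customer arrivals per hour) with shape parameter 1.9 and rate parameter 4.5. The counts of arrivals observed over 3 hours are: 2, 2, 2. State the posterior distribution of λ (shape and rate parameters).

Total count ∑xᵢ = 6 over n = 3 hours.
Gamma is conjugate to the Poisson likelihood: posterior is Gamma(shape = 1.9+6 = 7.9, rate = 4.5+3 = 7.5).

Posterior: Gamma(shape=7.9, rate=7.5)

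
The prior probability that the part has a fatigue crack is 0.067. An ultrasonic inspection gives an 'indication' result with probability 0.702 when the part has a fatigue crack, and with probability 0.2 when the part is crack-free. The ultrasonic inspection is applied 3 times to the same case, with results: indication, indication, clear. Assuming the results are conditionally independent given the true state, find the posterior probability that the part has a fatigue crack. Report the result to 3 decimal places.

Let H be the event that the part has a fatigue crack; start with P(H) = 0.067. P('indication'|H) = 0.702, P('indication'|¬H) = 0.2.
Update on result 1 ('indication'): P(H) ← 0.702·0.0670 / (0.702·0.0670 + 0.2·0.9330) = 0.047034/0.23363 = 0.2013.
Update on result 2 ('indication'): P(H) ← 0.702·0.2013 / (0.702·0.2013 + 0.2·0.7987) = 0.14132/0.30106 = 0.4694.
Update on result 3 ('clear'): P(H) ← 0.298·0.4694 / (0.298·0.4694 + 0.8·0.5306) = 0.13989/0.56435 = 0.2479.

Posterior P(H) ≈ 0.248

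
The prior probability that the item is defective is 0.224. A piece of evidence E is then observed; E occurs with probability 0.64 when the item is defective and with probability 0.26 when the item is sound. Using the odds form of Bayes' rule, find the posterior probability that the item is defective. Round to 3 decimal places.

Posterior probability ≈ 0.415

Prior odds = 0.224/(1−0.224) = 0.28866.
Likelihood ratio for E = 0.64/0.26 = 2.4615.
Posterior odds = prior odds × LR = 0.71055.
Posterior probability = odds/(1+odds) = 0.71055/1.7105 = 0.415.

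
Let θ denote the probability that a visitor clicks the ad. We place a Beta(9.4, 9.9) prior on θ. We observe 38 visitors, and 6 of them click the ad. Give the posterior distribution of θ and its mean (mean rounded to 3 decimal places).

Observing 6 successes and 32 failures updates Beta(9.4, 9.9) by adding the success and failure counts to the two shape parameters: α = 9.4+6 = 15.4, β = 9.9+32 = 41.9.
Posterior mean = α/(α+β) = 15.4/57.3 = 0.269.

Posterior: Beta(15.4, 41.9); mean ≈ 0.269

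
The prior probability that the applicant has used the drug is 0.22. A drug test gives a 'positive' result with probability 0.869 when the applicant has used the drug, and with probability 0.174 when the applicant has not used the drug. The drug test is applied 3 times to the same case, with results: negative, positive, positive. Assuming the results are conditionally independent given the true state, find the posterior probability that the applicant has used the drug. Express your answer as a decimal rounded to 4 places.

With H the event that the applicant has used the drug, the joint likelihood of the observed sequence is P(data|H) = 0.131·0.869·0.869 = 0.098926 and P(data|¬H) = 0.826·0.174·0.174 = 0.025008.
Bayes: P(H|data) = 0.22·0.098926 / (0.22·0.098926 + 0.78·0.025008) = 0.021764/0.041270 = 0.5274.

Posterior P(H) ≈ 0.5274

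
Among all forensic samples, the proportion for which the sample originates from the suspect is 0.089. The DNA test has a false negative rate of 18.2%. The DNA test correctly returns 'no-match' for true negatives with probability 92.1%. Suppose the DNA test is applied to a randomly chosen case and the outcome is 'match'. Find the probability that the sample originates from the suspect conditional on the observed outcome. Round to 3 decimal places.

Write H for 'the sample originates from the suspect'. Prior odds H:¬H = 0.089/0.911 = 0.097695. For the 'match' outcome, the likelihood ratio is 0.818/0.079 = 10.354.
Posterior odds = 0.097695 × 10.354 = 1.0116, so P(H|E) = 1.0116/(1+1.0116) = 0.503.

P(H | E) ≈ 0.503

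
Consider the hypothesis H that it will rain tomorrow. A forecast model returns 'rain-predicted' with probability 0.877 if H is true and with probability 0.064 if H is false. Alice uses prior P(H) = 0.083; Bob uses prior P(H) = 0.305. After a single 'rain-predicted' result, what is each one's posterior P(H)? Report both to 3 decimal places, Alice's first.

P('+'|H) = 0.877, P('+'|¬H) = 0.064.
Alice: numerator 0.877·0.083 = 0.072791; evidence = 0.072791+0.064·0.917 = 0.13148; posterior = 0.554.
Bob: numerator 0.877·0.305 = 0.26748; evidence = 0.26748+0.064·0.695 = 0.31196; posterior = 0.857.

Alice: 0.554; Bob: 0.857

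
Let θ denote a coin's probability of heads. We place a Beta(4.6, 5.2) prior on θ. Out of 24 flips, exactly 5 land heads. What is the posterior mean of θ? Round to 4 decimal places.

Observing 5 successes and 19 failures updates Beta(4.6, 5.2) by adding the success and failure counts to the two shape parameters: α = 4.6+5 = 9.6, β = 5.2+19 = 24.2.
E[θ | data] = 9.6/(9.6+24.2) = 0.2840.

Posterior mean ≈ 0.2840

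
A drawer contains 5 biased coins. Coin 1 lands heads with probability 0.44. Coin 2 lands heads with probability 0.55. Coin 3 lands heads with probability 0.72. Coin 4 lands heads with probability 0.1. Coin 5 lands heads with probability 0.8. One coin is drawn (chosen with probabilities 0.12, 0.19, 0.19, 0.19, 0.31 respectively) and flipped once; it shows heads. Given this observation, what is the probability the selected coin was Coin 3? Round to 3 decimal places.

Posterior probability ≈ 0.244

P(heads|C1) = 0.44; P(heads|C2) = 0.55; P(heads|C3) = 0.72; P(heads|C4) = 0.1; P(heads|C5) = 0.8.
Prior × likelihood for each source: 0.12·0.44=0.05280, 0.19·0.55=0.1045, 0.19·0.72=0.1368, 0.19·0.1=0.01900, 0.31·0.8=0.2480. Summing gives P(heads) = 0.56110.
P(Coin 3 | heads) = 0.1368 / 0.56110 = 0.244.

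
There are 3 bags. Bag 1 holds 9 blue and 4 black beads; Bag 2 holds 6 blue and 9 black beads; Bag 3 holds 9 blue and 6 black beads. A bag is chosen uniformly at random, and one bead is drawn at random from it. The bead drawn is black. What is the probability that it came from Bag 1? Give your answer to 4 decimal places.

Tabulate prior·likelihood by source: [1] prior 0.333333, lik 0.3077, product 0.1026; [2] prior 0.333333, lik 0.6, product 0.2000; [3] prior 0.333333, lik 0.4, product 0.1333.
Normalizing constant = 0.43590; the posterior for Bag 1 is its product over the sum, 0.1026/0.43590 = 0.2353.

Posterior probability ≈ 0.2353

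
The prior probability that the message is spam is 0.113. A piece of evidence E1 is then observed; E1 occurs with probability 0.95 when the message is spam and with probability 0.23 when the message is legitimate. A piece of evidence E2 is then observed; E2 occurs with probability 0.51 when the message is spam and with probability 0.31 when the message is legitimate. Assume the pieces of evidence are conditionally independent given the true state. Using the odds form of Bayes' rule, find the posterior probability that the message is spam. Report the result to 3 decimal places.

Posterior probability ≈ 0.464

Prior odds = 0.113/(1−0.113) = 0.12740. In log-odds, ln(0.12740) = -2.0605.
Add log likelihood ratios: ln(4.1304) + ln(1.6452) = 1.9162.
Posterior log-odds = -0.14424, so posterior odds = exp(-0.14424) = 0.86568. Converting, P(H|E) = 0.86568/1.8657 = 0.464.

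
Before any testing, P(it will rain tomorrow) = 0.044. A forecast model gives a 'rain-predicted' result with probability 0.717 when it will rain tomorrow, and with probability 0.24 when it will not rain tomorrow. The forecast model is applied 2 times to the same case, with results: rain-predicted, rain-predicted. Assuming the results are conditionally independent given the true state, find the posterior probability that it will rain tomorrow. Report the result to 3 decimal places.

Posterior P(H) ≈ 0.291

Let H be the event that it will rain tomorrow; start with P(H) = 0.044. P('rain-predicted'|H) = 0.717, P('rain-predicted'|¬H) = 0.24.
Update on result 1 ('rain-predicted'): P(H) ← 0.717·0.0440 / (0.717·0.0440 + 0.24·0.9560) = 0.031548/0.26099 = 0.1209.
Update on result 2 ('rain-predicted'): P(H) ← 0.717·0.1209 / (0.717·0.1209 + 0.24·0.8791) = 0.086670/0.29766 = 0.2912.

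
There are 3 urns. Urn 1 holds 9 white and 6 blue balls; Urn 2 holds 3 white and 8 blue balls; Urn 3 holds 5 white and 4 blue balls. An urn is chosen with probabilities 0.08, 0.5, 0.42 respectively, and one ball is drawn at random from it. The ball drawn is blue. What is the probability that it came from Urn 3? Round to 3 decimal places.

Posterior probability ≈ 0.321

P(blue|Urn 1) = 0.4; P(blue|Urn 2) = 0.7273; P(blue|Urn 3) = 0.4444.
Prior × likelihood for each source: 0.08·0.4=0.03200, 0.5·0.7273=0.3636, 0.42·0.4444=0.1867. Summing gives P(blue) = 0.58230.
P(Urn 3 | blue) = 0.1867 / 0.58230 = 0.321.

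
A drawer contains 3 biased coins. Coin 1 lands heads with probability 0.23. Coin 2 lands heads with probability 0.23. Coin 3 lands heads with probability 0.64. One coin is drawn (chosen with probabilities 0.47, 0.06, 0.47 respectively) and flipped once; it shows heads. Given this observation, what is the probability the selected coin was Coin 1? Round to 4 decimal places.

P(heads|C1) = 0.23; P(heads|C2) = 0.23; P(heads|C3) = 0.64.
Prior × likelihood for each source: 0.47·0.23=0.1081, 0.06·0.23=0.01380, 0.47·0.64=0.3008. Summing gives P(heads) = 0.42270.
P(Coin 1 | heads) = 0.1081 / 0.42270 = 0.2557.

Posterior probability ≈ 0.2557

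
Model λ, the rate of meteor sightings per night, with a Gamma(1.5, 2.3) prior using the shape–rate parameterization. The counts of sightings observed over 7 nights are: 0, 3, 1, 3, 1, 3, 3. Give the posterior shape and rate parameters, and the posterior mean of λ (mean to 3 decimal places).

The Poisson likelihood adds the total count to the shape and the number of exposure periods to the rate. Here ∑xᵢ = 14 and n = 7, so shape 1.5→15.5 and rate 2.3→9.3.
Posterior mean = shape/rate = 15.5/9.3 = 1.667.

Posterior: Gamma(shape=15.5, rate=9.3); mean ≈ 1.667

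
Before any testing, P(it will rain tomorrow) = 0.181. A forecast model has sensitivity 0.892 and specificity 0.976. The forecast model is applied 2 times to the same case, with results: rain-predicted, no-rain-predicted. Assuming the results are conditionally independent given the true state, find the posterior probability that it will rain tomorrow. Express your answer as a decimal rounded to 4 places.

With H the event that it will rain tomorrow, the joint likelihood of the observed sequence is P(data|H) = 0.892·0.108 = 0.096336 and P(data|¬H) = 0.024·0.976 = 0.023424.
Bayes: P(H|data) = 0.181·0.096336 / (0.181·0.096336 + 0.819·0.023424) = 0.017437/0.036621 = 0.4761.

Posterior P(H) ≈ 0.4761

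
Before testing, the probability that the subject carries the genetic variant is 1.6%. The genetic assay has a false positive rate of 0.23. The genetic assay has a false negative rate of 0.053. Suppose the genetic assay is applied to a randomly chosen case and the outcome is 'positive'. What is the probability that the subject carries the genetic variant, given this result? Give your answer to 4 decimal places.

P(H | E) ≈ 0.0627

Write H for 'the subject carries the genetic variant'. Prior odds H:¬H = 0.016/0.984 = 0.016260. For the 'positive' outcome, the likelihood ratio is 0.947/0.23 = 4.1174.
Posterior odds = 0.016260 × 4.1174 = 0.066949, so P(H|E) = 0.066949/(1+0.066949) = 0.0627.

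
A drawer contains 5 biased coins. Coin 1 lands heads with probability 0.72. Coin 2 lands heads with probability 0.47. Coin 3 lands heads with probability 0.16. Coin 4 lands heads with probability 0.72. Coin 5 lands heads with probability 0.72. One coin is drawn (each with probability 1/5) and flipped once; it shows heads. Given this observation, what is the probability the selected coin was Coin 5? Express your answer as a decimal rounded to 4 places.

Posterior probability ≈ 0.2581

P(heads|C1) = 0.72; P(heads|C2) = 0.47; P(heads|C3) = 0.16; P(heads|C4) = 0.72; P(heads|C5) = 0.72.
Prior × likelihood for each source: 0.2·0.72=0.1440, 0.2·0.47=0.09400, 0.2·0.16=0.03200, 0.2·0.72=0.1440, 0.2·0.72=0.1440. Summing gives P(heads) = 0.55800.
P(Coin 5 | heads) = 0.1440 / 0.55800 = 0.2581.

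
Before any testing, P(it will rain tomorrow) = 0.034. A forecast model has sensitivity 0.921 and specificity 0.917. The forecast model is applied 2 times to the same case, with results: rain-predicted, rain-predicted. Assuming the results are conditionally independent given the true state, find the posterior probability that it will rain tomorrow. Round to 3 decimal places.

Let H be the event that it will rain tomorrow; start with P(H) = 0.034. P('rain-predicted'|H) = 0.921, P('rain-predicted'|¬H) = 0.083.
Update on result 1 ('rain-predicted'): P(H) ← 0.921·0.0340 / (0.921·0.0340 + 0.083·0.9660) = 0.031314/0.11149 = 0.2809.
Update on result 2 ('rain-predicted'): P(H) ← 0.921·0.2809 / (0.921·0.2809 + 0.083·0.7191) = 0.25868/0.31836 = 0.8125.

Posterior P(H) ≈ 0.813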